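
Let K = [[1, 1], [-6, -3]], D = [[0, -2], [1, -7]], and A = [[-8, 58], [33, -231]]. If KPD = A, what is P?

P = [[1, -3], [-2, -5]]

Left-multiply by K⁻¹ and right-multiply by D⁻¹: P = K⁻¹AD⁻¹.
K has determinant 3; K⁻¹ = [[-1, -1/3], [2, 1/3]].
det D = 2; the adjugate gives D⁻¹ = [[-7/2, 1], [-1/2, 0]].
K⁻¹A = [[-3, 19], [-5, 39]].
P = (K⁻¹A)D⁻¹ = [[1, -3], [-2, -5]].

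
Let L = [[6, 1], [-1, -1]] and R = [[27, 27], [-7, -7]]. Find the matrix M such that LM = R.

M = [[4, 4], [3, 3]]

L is on the left of M, so left-multiply by L⁻¹: M = L⁻¹R.
det L = -5; the adjugate gives L⁻¹ = [[1/5, 1/5], [-1/5, -6/5]].
M = L⁻¹R = [[1/5, 1/5], [-1/5, -6/5]] · [[27, 27], [-7, -7]] = [[4, 4], [3, 3]].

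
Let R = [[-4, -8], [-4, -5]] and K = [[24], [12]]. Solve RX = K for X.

X = [[2], [-4]]

R is on the left of X, so left-multiply by R⁻¹: X = R⁻¹K.
R has determinant -12; R⁻¹ = [[5/12, -2/3], [-1/3, 1/3]].
X = R⁻¹K = [[5/12, -2/3], [-1/3, 1/3]] · [[24], [12]] = [[2], [-4]].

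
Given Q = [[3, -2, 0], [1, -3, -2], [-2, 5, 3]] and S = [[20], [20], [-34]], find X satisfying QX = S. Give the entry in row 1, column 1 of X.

4

Left-multiplying both sides by Q⁻¹ gives X = Q⁻¹S.
det Q = 1; the adjugate gives Q⁻¹ = [[1, 6, 4], [1, 9, 6], [-1, -11, -7]].
X = Q⁻¹S = [[1, 6, 4], [1, 9, 6], [-1, -11, -7]] · [[20], [20], [-34]] = [[4], [-4], [-2]].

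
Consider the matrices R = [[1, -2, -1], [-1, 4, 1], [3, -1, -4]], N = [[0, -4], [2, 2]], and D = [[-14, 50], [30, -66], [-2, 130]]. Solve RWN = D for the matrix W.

W = [[-3, 1], [4, 4], [5, 0]]

Isolating W: multiply by R⁻¹ from the left and N⁻¹ from the right, so W = R⁻¹DN⁻¹.
det R = -2, so R⁻¹ = [[15/2, 7/2, -1], [1/2, 1/2, 0], [11/2, 5/2, -1]].
det N = 8; the adjugate gives N⁻¹ = [[1/4, 1/2], [-1/4, 0]].
R⁻¹D = [[2, 14], [8, -8], [0, -20]].
W = (R⁻¹D)N⁻¹ = [[-3, 1], [4, 4], [5, 0]].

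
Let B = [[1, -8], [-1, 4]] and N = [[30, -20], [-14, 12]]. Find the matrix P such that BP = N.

Since B multiplies P on the left, P = B⁻¹N.
det B = -4, so B⁻¹ = [[-1, -2], [-1/4, -1/4]].
P = B⁻¹N = [[-1, -2], [-1/4, -1/4]] · [[30, -20], [-14, 12]] = [[-2, -4], [-4, 2]].

P = [[-2, -4], [-4, 2]]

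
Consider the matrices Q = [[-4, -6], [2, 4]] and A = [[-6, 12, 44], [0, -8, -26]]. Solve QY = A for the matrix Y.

Y = [[6, 0, -5], [-3, -2, -4]]

Q is on the left of Y, so left-multiply by Q⁻¹: Y = Q⁻¹A.
det Q = -4, so Q⁻¹ = [[-1, -3/2], [1/2, 1]].
Y = Q⁻¹A = [[-1, -3/2], [1/2, 1]] · [[-6, 12, 44], [0, -8, -26]] = [[6, 0, -5], [-3, -2, -4]].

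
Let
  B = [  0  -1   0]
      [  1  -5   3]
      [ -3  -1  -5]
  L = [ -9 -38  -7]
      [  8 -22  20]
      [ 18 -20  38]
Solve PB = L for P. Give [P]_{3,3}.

-4

Since B sits to the right of P, P = LB⁻¹.
det B = 4; the adjugate gives B⁻¹ = [[7, -5/4, -3/4], [-1, 0, 0], [-4, 3/4, 1/4]].
P = LB⁻¹ = [[-9, -38, -7], [8, -22, 20], [18, -20, 38]] · [[7, -5/4, -3/4], [-1, 0, 0], [-4, 3/4, 1/4]] = [[3, 6, 5], [-2, 5, -1], [-6, 6, -4]].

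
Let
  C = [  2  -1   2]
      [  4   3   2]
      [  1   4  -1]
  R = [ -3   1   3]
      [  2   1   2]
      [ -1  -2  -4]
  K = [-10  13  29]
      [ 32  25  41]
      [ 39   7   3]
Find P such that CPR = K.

P = [[4, -2, -5], [-5, 0, -1], [-5, 0, 1]]

P = C⁻¹KR⁻¹ (apply C⁻¹ on the left and R⁻¹ on the right).
det C = -2, so C⁻¹ = [[11/2, -7/2, 4], [-3, 2, -2], [-13/2, 9/2, -5]].
det R = -3, so R⁻¹ = [[0, 2/3, 1/3], [-2, -5, -4], [1, 7/3, 5/3]].
C⁻¹K = [[-11, 12, 28], [16, -3, -11], [14, -7, -19]].
P = (C⁻¹K)R⁻¹ = [[4, -2, -5], [-5, 0, -1], [-5, 0, 1]].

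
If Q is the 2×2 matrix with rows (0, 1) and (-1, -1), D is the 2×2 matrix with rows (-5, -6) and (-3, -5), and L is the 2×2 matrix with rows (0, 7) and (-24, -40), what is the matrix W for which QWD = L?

W = [[-3, -3], [3, -5]]

Left-multiply by Q⁻¹ and right-multiply by D⁻¹: W = Q⁻¹LD⁻¹.
det Q = 1, so Q⁻¹ = [[-1, -1], [1, 0]].
det D = 7, so D⁻¹ = [[-5/7, 6/7], [3/7, -5/7]].
Q⁻¹L = [[24, 33], [0, 7]].
W = (Q⁻¹L)D⁻¹ = [[-3, -3], [3, -5]].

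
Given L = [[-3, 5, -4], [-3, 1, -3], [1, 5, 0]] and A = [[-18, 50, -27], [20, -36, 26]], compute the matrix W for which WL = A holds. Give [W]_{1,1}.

3

Right-multiplying both sides by L⁻¹ gives W = AL⁻¹.
det L = 4, so L⁻¹ = [[15/4, -5, -11/4], [-3/4, 1, 3/4], [-4, 5, 3]].
W = AL⁻¹ = [[-18, 50, -27], [20, -36, 26]] · [[15/4, -5, -11/4], [-3/4, 1, 3/4], [-4, 5, 3]] = [[3, 5, 6], [-2, -6, -4]].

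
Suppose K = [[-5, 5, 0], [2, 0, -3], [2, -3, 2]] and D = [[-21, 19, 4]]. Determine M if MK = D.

M = [[5, 0, 2]]

Right-multiplying both sides by K⁻¹ gives M = DK⁻¹.
det K = -5; the adjugate gives K⁻¹ = [[9/5, 2, 3], [2, 2, 3], [6/5, 1, 2]].
M = DK⁻¹ = [[-21, 19, 4]] · [[9/5, 2, 3], [2, 2, 3], [6/5, 1, 2]] = [[5, 0, 2]].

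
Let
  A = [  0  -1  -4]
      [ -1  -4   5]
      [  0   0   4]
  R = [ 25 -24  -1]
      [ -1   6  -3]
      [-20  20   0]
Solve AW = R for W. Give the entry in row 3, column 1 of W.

-5

Left-multiplying both sides by A⁻¹ gives W = A⁻¹R.
det A = -4; the adjugate gives A⁻¹ = [[4, -1, 21/4], [-1, 0, -1], [0, 0, 1/4]].
W = A⁻¹R = [[4, -1, 21/4], [-1, 0, -1], [0, 0, 1/4]] · [[25, -24, -1], [-1, 6, -3], [-20, 20, 0]] = [[-4, 3, -1], [-5, 4, 1], [-5, 5, 0]].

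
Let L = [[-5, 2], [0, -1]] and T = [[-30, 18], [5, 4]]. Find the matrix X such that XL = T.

X = [[6, -6], [-1, -6]]

Right-multiplying both sides by L⁻¹ gives X = TL⁻¹.
det L = 5, so L⁻¹ = [[-1/5, -2/5], [0, -1]].
X = TL⁻¹ = [[-30, 18], [5, 4]] · [[-1/5, -2/5], [0, -1]] = [[6, -6], [-1, -6]].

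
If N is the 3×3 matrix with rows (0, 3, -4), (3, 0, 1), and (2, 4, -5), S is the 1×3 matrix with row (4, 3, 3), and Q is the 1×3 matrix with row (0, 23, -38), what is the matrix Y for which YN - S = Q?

Y = [[2, -2, 5]]

YN = Q + S = [[4, 26, -35]].
N is on the right of Y, so right-multiply by N⁻¹: Y = (Q + S)N⁻¹.
N has determinant 3; N⁻¹ = [[-4/3, -1/3, 1], [17/3, 8/3, -4], [4, 2, -3]].
Y = (Q + S)N⁻¹ = [[2, -2, 5]].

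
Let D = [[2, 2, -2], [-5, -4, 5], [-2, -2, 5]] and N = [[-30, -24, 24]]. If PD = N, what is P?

Since D sits to the right of P, P = ND⁻¹.
det D = 6, so D⁻¹ = [[-5/3, -1, 1/3], [5/2, 1, 0], [1/3, 0, 1/3]].
P = ND⁻¹ = [[-30, -24, 24]] · [[-5/3, -1, 1/3], [5/2, 1, 0], [1/3, 0, 1/3]] = [[-2, 6, -2]].

P = [[-2, 6, -2]]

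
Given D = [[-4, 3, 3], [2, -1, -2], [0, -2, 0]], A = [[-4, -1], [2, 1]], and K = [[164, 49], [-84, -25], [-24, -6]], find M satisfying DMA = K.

Isolating M: multiply by D⁻¹ from the left and A⁻¹ from the right, so M = D⁻¹KA⁻¹.
D has determinant 4; D⁻¹ = [[-1, -3/2, -3/4], [0, 0, -1/2], [-1, -2, -1/2]].
A has determinant -2; A⁻¹ = [[-1/2, -1/2], [1, 2]].
D⁻¹K = [[-20, -7], [12, 3], [16, 4]].
M = (D⁻¹K)A⁻¹ = [[3, -4], [-3, 0], [-4, 0]].

M = [[3, -4], [-3, 0], [-4, 0]]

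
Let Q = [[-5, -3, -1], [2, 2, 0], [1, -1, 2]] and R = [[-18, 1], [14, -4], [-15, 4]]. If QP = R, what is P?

Since Q multiplies P on the left, P = Q⁻¹R.
det Q = -4, so Q⁻¹ = [[-1, -7/4, -1/2], [1, 9/4, 1/2], [1, 2, 1]].
P = Q⁻¹R = [[-1, -7/4, -1/2], [1, 9/4, 1/2], [1, 2, 1]] · [[-18, 1], [14, -4], [-15, 4]] = [[1, 4], [6, -6], [-5, -3]].

P = [[1, 4], [6, -6], [-5, -3]]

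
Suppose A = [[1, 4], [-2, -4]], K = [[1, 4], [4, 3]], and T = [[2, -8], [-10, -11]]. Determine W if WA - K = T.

WA = T + K = [[3, -4], [-6, -8]].
Since A sits to the right of W, W = (T + K)A⁻¹.
det A = 4; the adjugate gives A⁻¹ = [[-1, -1], [1/2, 1/4]].
W = (T + K)A⁻¹ = [[-5, -4], [2, 4]].

W = [[-5, -4], [2, 4]]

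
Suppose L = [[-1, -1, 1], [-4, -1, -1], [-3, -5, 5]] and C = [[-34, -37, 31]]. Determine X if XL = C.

L is on the right of X, so right-multiply by L⁻¹: X = CL⁻¹.
L has determinant 4; L⁻¹ = [[-5/2, 0, 1/2], [23/4, -1/2, -5/4], [17/4, -1/2, -3/4]].
X = CL⁻¹ = [[-34, -37, 31]] · [[-5/2, 0, 1/2], [23/4, -1/2, -5/4], [17/4, -1/2, -3/4]] = [[4, 3, 6]].

X = [[4, 3, 6]]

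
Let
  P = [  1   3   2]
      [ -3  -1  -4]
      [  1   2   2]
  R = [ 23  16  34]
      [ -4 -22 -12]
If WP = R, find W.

W = [[0, -6, 5], [-4, -2, -6]]

Right-multiplying both sides by P⁻¹ gives W = RP⁻¹.
P has determinant 2; P⁻¹ = [[3, -1, -5], [1, 0, -1], [-5/2, 1/2, 4]].
W = RP⁻¹ = [[23, 16, 34], [-4, -22, -12]] · [[3, -1, -5], [1, 0, -1], [-5/2, 1/2, 4]] = [[0, -6, 5], [-4, -2, -6]].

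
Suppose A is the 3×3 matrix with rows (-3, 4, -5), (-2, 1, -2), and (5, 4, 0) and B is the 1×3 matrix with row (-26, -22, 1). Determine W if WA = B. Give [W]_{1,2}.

2

Right-multiplying both sides by A⁻¹ gives W = BA⁻¹.
det A = 1; the adjugate gives A⁻¹ = [[8, -20, -3], [-10, 25, 4], [-13, 32, 5]].
W = BA⁻¹ = [[-26, -22, 1]] · [[8, -20, -3], [-10, 25, 4], [-13, 32, 5]] = [[-1, 2, -5]].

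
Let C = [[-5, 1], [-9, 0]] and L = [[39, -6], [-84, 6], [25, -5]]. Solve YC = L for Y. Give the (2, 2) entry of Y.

6

Since C sits to the right of Y, Y = LC⁻¹.
det C = 9; the adjugate gives C⁻¹ = [[0, -1/9], [1, -5/9]].
Y = LC⁻¹ = [[39, -6], [-84, 6], [25, -5]] · [[0, -1/9], [1, -5/9]] = [[-6, -1], [6, 6], [-5, 0]].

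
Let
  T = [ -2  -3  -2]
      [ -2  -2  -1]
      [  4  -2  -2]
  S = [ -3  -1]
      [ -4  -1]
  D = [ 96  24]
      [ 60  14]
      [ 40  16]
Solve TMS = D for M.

Isolating M: multiply by T⁻¹ from the left and S⁻¹ from the right, so M = T⁻¹DS⁻¹.
T has determinant -4; T⁻¹ = [[-1/2, 1/2, 1/4], [2, -3, -1/2], [-3, 4, 1/2]].
det S = -1; the adjugate gives S⁻¹ = [[1, -1], [-4, 3]].
T⁻¹D = [[-8, -1], [-8, -2], [-28, -8]].
M = (T⁻¹D)S⁻¹ = [[-4, 5], [0, 2], [4, 4]].

M = [[-4, 5], [0, 2], [4, 4]]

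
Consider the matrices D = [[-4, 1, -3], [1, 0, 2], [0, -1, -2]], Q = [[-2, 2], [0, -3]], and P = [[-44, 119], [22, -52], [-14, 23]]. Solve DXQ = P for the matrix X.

X = D⁻¹PQ⁻¹ (apply D⁻¹ on the left and Q⁻¹ on the right).
det D = -3; the adjugate gives D⁻¹ = [[-2/3, -5/3, -2/3], [-2/3, -8/3, -5/3], [1/3, 4/3, 1/3]].
det Q = 6; the adjugate gives Q⁻¹ = [[-1/2, -1/3], [0, -1/3]].
D⁻¹P = [[2, -8], [-6, 21], [10, -22]].
X = (D⁻¹P)Q⁻¹ = [[-1, 2], [3, -5], [-5, 4]].

X = [[-1, 2], [3, -5], [-5, 4]]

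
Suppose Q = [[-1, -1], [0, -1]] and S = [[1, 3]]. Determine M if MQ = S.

M = [[-1, -2]]

Q is on the right of M, so right-multiply by Q⁻¹: M = SQ⁻¹.
det Q = 1; the adjugate gives Q⁻¹ = [[-1, 1], [0, -1]].
M = SQ⁻¹ = [[1, 3]] · [[-1, 1], [0, -1]] = [[-1, -2]].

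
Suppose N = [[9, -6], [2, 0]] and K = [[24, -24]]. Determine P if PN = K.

P = [[4, -6]]

Right-multiplying both sides by N⁻¹ gives P = KN⁻¹.
det N = 12; the adjugate gives N⁻¹ = [[0, 1/2], [-1/6, 3/4]].
P = KN⁻¹ = [[24, -24]] · [[0, 1/2], [-1/6, 3/4]] = [[4, -6]].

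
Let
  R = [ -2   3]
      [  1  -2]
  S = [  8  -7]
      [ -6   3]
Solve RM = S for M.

M = [[2, 5], [4, 1]]

Since R multiplies M on the left, M = R⁻¹S.
det R = 1, so R⁻¹ = [[-2, -3], [-1, -2]].
M = R⁻¹S = [[-2, -3], [-1, -2]] · [[8, -7], [-6, 3]] = [[2, 5], [4, 1]].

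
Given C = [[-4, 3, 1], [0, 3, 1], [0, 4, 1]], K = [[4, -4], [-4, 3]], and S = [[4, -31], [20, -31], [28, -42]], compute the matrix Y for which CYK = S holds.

Isolating Y: multiply by C⁻¹ from the left and K⁻¹ from the right, so Y = C⁻¹SK⁻¹.
det C = 4, so C⁻¹ = [[-1/4, 1/4, 0], [0, -1, 1], [0, 4, -3]].
det K = -4; the adjugate gives K⁻¹ = [[-3/4, -1], [-1, -1]].
C⁻¹S = [[4, 0], [8, -11], [-4, 2]].
Y = (C⁻¹S)K⁻¹ = [[-3, -4], [5, 3], [1, 2]].

Y = [[-3, -4], [5, 3], [1, 2]]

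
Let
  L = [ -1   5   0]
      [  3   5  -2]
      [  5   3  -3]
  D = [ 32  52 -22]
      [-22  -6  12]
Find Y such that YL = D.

Y = [[3, 5, 4], [3, -3, -2]]

Right-multiplying both sides by L⁻¹ gives Y = DL⁻¹.
det L = 4, so L⁻¹ = [[-9/4, 15/4, -5/2], [-1/4, 3/4, -1/2], [-4, 7, -5]].
Y = DL⁻¹ = [[32, 52, -22], [-22, -6, 12]] · [[-9/4, 15/4, -5/2], [-1/4, 3/4, -1/2], [-4, 7, -5]] = [[3, 5, 4], [3, -3, -2]].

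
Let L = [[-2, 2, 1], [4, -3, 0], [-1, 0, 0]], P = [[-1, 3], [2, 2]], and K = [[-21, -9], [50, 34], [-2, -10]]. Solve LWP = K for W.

Isolating W: multiply by L⁻¹ from the left and P⁻¹ from the right, so W = L⁻¹KP⁻¹.
det L = -3; the adjugate gives L⁻¹ = [[0, 0, -1], [0, -1/3, -4/3], [1, 2/3, 2/3]].
det P = -8; the adjugate gives P⁻¹ = [[-1/4, 3/8], [1/4, 1/8]].
L⁻¹K = [[2, 10], [-14, 2], [11, 7]].
W = (L⁻¹K)P⁻¹ = [[2, 2], [4, -5], [-1, 5]].

W = [[2, 2], [4, -5], [-1, 5]]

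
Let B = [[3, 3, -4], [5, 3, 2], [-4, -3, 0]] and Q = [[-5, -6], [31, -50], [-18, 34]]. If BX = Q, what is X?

B is on the left of X, so left-multiply by B⁻¹: X = B⁻¹Q.
B has determinant 6; B⁻¹ = [[1, 2, 3], [-4/3, -8/3, -13/3], [-1/2, -1/2, -1]].
X = B⁻¹Q = [[1, 2, 3], [-4/3, -8/3, -13/3], [-1/2, -1/2, -1]] · [[-5, -6], [31, -50], [-18, 34]] = [[3, -4], [2, -6], [5, -6]].

X = [[3, -4], [2, -6], [5, -6]]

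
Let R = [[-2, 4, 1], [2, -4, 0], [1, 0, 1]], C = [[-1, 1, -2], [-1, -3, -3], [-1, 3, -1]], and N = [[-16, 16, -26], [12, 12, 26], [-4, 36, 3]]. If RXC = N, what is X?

X = [[-1, -1, 2], [-2, 2, 3], [4, -4, 4]]

X = R⁻¹NC⁻¹ (apply R⁻¹ on the left and C⁻¹ on the right).
det R = 4, so R⁻¹ = [[-1, -1, 1], [-1/2, -3/4, 1/2], [1, 1, 0]].
C has determinant 2; C⁻¹ = [[6, -5/2, -9/2], [1, -1/2, -1/2], [-3, 1, 2]].
R⁻¹N = [[0, 8, 3], [-3, 1, -5], [-4, 28, 0]].
X = (R⁻¹N)C⁻¹ = [[-1, -1, 2], [-2, 2, 3], [4, -4, 4]].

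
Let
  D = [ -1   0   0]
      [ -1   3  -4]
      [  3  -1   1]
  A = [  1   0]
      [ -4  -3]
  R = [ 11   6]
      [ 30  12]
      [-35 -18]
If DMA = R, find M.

M = [[-3, 2], [-3, 2], [-5, 2]]

Isolating M: multiply by D⁻¹ from the left and A⁻¹ from the right, so M = D⁻¹RA⁻¹.
det D = 1, so D⁻¹ = [[-1, 0, 0], [-11, -1, -4], [-8, -1, -3]].
det A = -3; the adjugate gives A⁻¹ = [[1, 0], [-4/3, -1/3]].
D⁻¹R = [[-11, -6], [-11, -6], [-13, -6]].
M = (D⁻¹R)A⁻¹ = [[-3, 2], [-3, 2], [-5, 2]].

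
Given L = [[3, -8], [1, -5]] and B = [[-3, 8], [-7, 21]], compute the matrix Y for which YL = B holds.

Y = [[-1, 0], [-2, -1]]

L is on the right of Y, so right-multiply by L⁻¹: Y = BL⁻¹.
det L = -7, so L⁻¹ = [[5/7, -8/7], [1/7, -3/7]].
Y = BL⁻¹ = [[-3, 8], [-7, 21]] · [[5/7, -8/7], [1/7, -3/7]] = [[-1, 0], [-2, -1]].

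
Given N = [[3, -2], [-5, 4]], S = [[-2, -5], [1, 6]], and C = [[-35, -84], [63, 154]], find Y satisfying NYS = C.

Y = N⁻¹CS⁻¹ (apply N⁻¹ on the left and S⁻¹ on the right).
det N = 2; the adjugate gives N⁻¹ = [[2, 1], [5/2, 3/2]].
det S = -7; the adjugate gives S⁻¹ = [[-6/7, -5/7], [1/7, 2/7]].
N⁻¹C = [[-7, -14], [7, 21]].
Y = (N⁻¹C)S⁻¹ = [[4, 1], [-3, 1]].

Y = [[4, 1], [-3, 1]]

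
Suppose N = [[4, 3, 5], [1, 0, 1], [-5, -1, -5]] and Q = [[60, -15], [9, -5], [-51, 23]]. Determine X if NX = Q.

X = [[3, -4], [6, 2], [6, -1]]

Since N multiplies X on the left, X = N⁻¹Q.
det N = -1; the adjugate gives N⁻¹ = [[-1, -10, -3], [0, -5, -1], [1, 11, 3]].
X = N⁻¹Q = [[-1, -10, -3], [0, -5, -1], [1, 11, 3]] · [[60, -15], [9, -5], [-51, 23]] = [[3, -4], [6, 2], [6, -1]].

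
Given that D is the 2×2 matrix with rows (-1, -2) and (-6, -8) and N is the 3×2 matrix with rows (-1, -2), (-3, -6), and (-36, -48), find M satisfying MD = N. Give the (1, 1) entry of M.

1

D is on the right of M, so right-multiply by D⁻¹: M = ND⁻¹.
D has determinant -4; D⁻¹ = [[2, -1/2], [-3/2, 1/4]].
M = ND⁻¹ = [[-1, -2], [-3, -6], [-36, -48]] · [[2, -1/2], [-3/2, 1/4]] = [[1, 0], [3, 0], [0, 6]].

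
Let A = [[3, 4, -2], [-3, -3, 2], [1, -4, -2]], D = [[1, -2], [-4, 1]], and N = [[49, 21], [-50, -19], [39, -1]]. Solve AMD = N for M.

M = A⁻¹ND⁻¹ (apply A⁻¹ on the left and D⁻¹ on the right).
A has determinant -4; A⁻¹ = [[-7/2, -4, -1/2], [1, 1, 0], [-15/4, -4, -3/4]].
det D = -7, so D⁻¹ = [[-1/7, -2/7], [-4/7, -1/7]].
A⁻¹N = [[9, 3], [-1, 2], [-13, -2]].
M = (A⁻¹N)D⁻¹ = [[-3, -3], [-1, 0], [3, 4]].

M = [[-3, -3], [-1, 0], [3, 4]]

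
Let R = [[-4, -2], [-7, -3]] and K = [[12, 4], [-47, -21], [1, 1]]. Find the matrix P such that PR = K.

P = [[4, -4], [3, 5], [-2, 1]]

Since R sits to the right of P, P = KR⁻¹.
det R = -2; the adjugate gives R⁻¹ = [[3/2, -1], [-7/2, 2]].
P = KR⁻¹ = [[12, 4], [-47, -21], [1, 1]] · [[3/2, -1], [-7/2, 2]] = [[4, -4], [3, 5], [-2, 1]].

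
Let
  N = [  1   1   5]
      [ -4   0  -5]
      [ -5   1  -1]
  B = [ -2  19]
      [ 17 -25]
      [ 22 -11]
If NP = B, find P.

P = [[-3, 0], [6, -6], [-1, 5]]

N is on the left of P, so left-multiply by N⁻¹: P = N⁻¹B.
N has determinant 6; N⁻¹ = [[5/6, 1, -5/6], [7/2, 4, -5/2], [-2/3, -1, 2/3]].
P = N⁻¹B = [[5/6, 1, -5/6], [7/2, 4, -5/2], [-2/3, -1, 2/3]] · [[-2, 19], [17, -25], [22, -11]] = [[-3, 0], [6, -6], [-1, 5]].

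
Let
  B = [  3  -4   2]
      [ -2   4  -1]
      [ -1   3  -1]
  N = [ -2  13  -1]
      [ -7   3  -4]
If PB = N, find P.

P = [[3, 4, 3], [-4, -1, -3]]

Right-multiplying both sides by B⁻¹ gives P = NB⁻¹.
B has determinant -3; B⁻¹ = [[1/3, -2/3, 4/3], [1/3, 1/3, 1/3], [2/3, 5/3, -4/3]].
P = NB⁻¹ = [[-2, 13, -1], [-7, 3, -4]] · [[1/3, -2/3, 4/3], [1/3, 1/3, 1/3], [2/3, 5/3, -4/3]] = [[3, 4, 3], [-4, -1, -3]].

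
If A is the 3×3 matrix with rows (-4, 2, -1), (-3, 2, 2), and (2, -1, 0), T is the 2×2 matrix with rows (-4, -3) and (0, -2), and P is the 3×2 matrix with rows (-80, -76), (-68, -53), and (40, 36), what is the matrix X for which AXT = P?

X = [[-3, -1], [4, 1], [0, -2]]

Isolating X: multiply by A⁻¹ from the left and T⁻¹ from the right, so X = A⁻¹PT⁻¹.
det A = 1; the adjugate gives A⁻¹ = [[2, 1, 6], [4, 2, 11], [-1, 0, -2]].
det T = 8, so T⁻¹ = [[-1/4, 3/8], [0, -1/2]].
A⁻¹P = [[12, 11], [-16, -14], [0, 4]].
X = (A⁻¹P)T⁻¹ = [[-3, -1], [4, 1], [0, -2]].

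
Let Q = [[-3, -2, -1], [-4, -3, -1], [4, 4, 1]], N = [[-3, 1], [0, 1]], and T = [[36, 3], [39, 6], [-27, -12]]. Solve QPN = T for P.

P = [[5, -2], [-4, -2], [5, -5]]

Isolating P: multiply by Q⁻¹ from the left and N⁻¹ from the right, so P = Q⁻¹TN⁻¹.
det Q = 1; the adjugate gives Q⁻¹ = [[1, -2, -1], [0, 1, 1], [-4, 4, 1]].
det N = -3, so N⁻¹ = [[-1/3, 1/3], [0, 1]].
Q⁻¹T = [[-15, 3], [12, -6], [-15, 0]].
P = (Q⁻¹T)N⁻¹ = [[5, -2], [-4, -2], [5, -5]].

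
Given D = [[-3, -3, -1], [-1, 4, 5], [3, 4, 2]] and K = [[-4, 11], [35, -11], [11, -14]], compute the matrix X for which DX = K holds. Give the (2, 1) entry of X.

Left-multiplying both sides by D⁻¹ gives X = D⁻¹K.
det D = 1; the adjugate gives D⁻¹ = [[-12, 2, -11], [17, -3, 16], [-16, 3, -15]].
X = D⁻¹K = [[-12, 2, -11], [17, -3, 16], [-16, 3, -15]] · [[-4, 11], [35, -11], [11, -14]] = [[-3, 0], [3, -4], [4, 1]].

3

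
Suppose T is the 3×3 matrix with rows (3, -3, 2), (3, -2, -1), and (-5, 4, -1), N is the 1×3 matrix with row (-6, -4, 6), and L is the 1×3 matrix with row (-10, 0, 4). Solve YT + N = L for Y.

YT = L − N = [[-4, 4, -2]].
Right-multiplying both sides by T⁻¹ gives Y = (L − N)T⁻¹.
det T = -2; the adjugate gives T⁻¹ = [[-3, -5/2, -7/2], [-4, -7/2, -9/2], [-1, -3/2, -3/2]].
Y = (L − N)T⁻¹ = [[-2, -1, -1]].

Y = [[-2, -1, -1]]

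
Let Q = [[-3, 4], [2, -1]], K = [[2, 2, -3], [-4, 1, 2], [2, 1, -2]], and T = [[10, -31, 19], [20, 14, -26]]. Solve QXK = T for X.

X = [[5, -3, -2], [0, -4, 0]]

Left-multiply by Q⁻¹ and right-multiply by K⁻¹: X = Q⁻¹TK⁻¹.
Q has determinant -5; Q⁻¹ = [[1/5, 4/5], [2/5, 3/5]].
det K = 2, so K⁻¹ = [[-2, 1/2, 7/2], [-2, 1, 4], [-3, 1, 5]].
Q⁻¹T = [[18, 5, -17], [16, -4, -8]].
X = (Q⁻¹T)K⁻¹ = [[5, -3, -2], [0, -4, 0]].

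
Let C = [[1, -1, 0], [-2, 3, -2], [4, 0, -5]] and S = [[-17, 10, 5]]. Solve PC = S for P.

P = [[5, 5, -3]]

C is on the right of P, so right-multiply by C⁻¹: P = SC⁻¹.
det C = 3, so C⁻¹ = [[-5, -5/3, 2/3], [-6, -5/3, 2/3], [-4, -4/3, 1/3]].
P = SC⁻¹ = [[-17, 10, 5]] · [[-5, -5/3, 2/3], [-6, -5/3, 2/3], [-4, -4/3, 1/3]] = [[5, 5, -3]].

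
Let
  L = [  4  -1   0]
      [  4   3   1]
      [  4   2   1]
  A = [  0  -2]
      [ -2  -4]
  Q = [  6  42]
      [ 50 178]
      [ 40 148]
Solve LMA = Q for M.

M = [[-5, -2], [-5, -5], [-4, -2]]

M = L⁻¹QA⁻¹ (apply L⁻¹ on the left and A⁻¹ on the right).
L has determinant 4; L⁻¹ = [[1/4, 1/4, -1/4], [0, 1, -1], [-1, -3, 4]].
det A = -4; the adjugate gives A⁻¹ = [[1, -1/2], [-1/2, 0]].
L⁻¹Q = [[4, 18], [10, 30], [4, 16]].
M = (L⁻¹Q)A⁻¹ = [[-5, -2], [-5, -5], [-4, -2]].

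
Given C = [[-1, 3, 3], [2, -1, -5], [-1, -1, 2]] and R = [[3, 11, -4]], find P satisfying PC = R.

Right-multiplying both sides by C⁻¹ gives P = RC⁻¹.
det C = 1, so C⁻¹ = [[-7, -9, -12], [1, 1, 1], [-3, -4, -5]].
P = RC⁻¹ = [[3, 11, -4]] · [[-7, -9, -12], [1, 1, 1], [-3, -4, -5]] = [[2, 0, -5]].

P = [[2, 0, -5]]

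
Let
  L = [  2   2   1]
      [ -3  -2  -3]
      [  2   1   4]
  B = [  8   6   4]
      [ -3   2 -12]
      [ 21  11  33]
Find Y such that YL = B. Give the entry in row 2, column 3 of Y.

Since L sits to the right of Y, Y = BL⁻¹.
det L = 3, so L⁻¹ = [[-5/3, -7/3, -4/3], [2, 2, 1], [1/3, 2/3, 2/3]].
Y = BL⁻¹ = [[8, 6, 4], [-3, 2, -12], [21, 11, 33]] · [[-5/3, -7/3, -4/3], [2, 2, 1], [1/3, 2/3, 2/3]] = [[0, -4, -2], [5, 3, -2], [-2, -5, 5]].

-2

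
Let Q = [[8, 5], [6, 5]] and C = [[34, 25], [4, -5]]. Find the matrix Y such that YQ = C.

Right-multiplying both sides by Q⁻¹ gives Y = CQ⁻¹.
Q has determinant 10; Q⁻¹ = [[1/2, -1/2], [-3/5, 4/5]].
Y = CQ⁻¹ = [[34, 25], [4, -5]] · [[1/2, -1/2], [-3/5, 4/5]] = [[2, 3], [5, -6]].

Y = [[2, 3], [5, -6]]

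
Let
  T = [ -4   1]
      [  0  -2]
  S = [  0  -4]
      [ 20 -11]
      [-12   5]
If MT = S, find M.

M = [[0, 2], [-5, 3], [3, -1]]

T is on the right of M, so right-multiply by T⁻¹: M = ST⁻¹.
det T = 8, so T⁻¹ = [[-1/4, -1/8], [0, -1/2]].
M = ST⁻¹ = [[0, -4], [20, -11], [-12, 5]] · [[-1/4, -1/8], [0, -1/2]] = [[0, 2], [-5, 3], [3, -1]].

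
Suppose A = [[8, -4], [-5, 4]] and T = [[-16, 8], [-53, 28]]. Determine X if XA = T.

A is on the right of X, so right-multiply by A⁻¹: X = TA⁻¹.
det A = 12; the adjugate gives A⁻¹ = [[1/3, 1/3], [5/12, 2/3]].
X = TA⁻¹ = [[-16, 8], [-53, 28]] · [[1/3, 1/3], [5/12, 2/3]] = [[-2, 0], [-6, 1]].

X = [[-2, 0], [-6, 1]]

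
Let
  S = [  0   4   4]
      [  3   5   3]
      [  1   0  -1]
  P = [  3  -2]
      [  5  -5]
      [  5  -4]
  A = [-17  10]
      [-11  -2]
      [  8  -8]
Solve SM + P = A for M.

SM = A − P = [[-20, 12], [-16, 3], [3, -4]].
Left-multiplying both sides by S⁻¹ gives M = S⁻¹(A − P).
det S = 4; the adjugate gives S⁻¹ = [[-5/4, 1, -2], [3/2, -1, 3], [-5/4, 1, -3]].
M = S⁻¹(A − P) = [[3, -4], [-5, 3], [0, 0]].

M = [[3, -4], [-5, 3], [0, 0]]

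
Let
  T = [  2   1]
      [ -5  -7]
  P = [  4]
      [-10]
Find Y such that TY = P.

Y = [[2], [0]]

T is on the left of Y, so left-multiply by T⁻¹: Y = T⁻¹P.
T has determinant -9; T⁻¹ = [[7/9, 1/9], [-5/9, -2/9]].
Y = T⁻¹P = [[7/9, 1/9], [-5/9, -2/9]] · [[4], [-10]] = [[2], [0]].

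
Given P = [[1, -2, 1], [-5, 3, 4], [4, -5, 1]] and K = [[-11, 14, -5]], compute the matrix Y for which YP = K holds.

Y = [[4, -1, -5]]

Right-multiplying both sides by P⁻¹ gives Y = KP⁻¹.
det P = -6; the adjugate gives P⁻¹ = [[-23/6, 1/2, 11/6], [-7/2, 1/2, 3/2], [-13/6, 1/2, 7/6]].
Y = KP⁻¹ = [[-11, 14, -5]] · [[-23/6, 1/2, 11/6], [-7/2, 1/2, 3/2], [-13/6, 1/2, 7/6]] = [[4, -1, -5]].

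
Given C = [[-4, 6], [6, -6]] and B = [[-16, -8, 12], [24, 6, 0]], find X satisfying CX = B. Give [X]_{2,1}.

0

Since C multiplies X on the left, X = C⁻¹B.
det C = -12, so C⁻¹ = [[1/2, 1/2], [1/2, 1/3]].
X = C⁻¹B = [[1/2, 1/2], [1/2, 1/3]] · [[-16, -8, 12], [24, 6, 0]] = [[4, -1, 6], [0, -2, 6]].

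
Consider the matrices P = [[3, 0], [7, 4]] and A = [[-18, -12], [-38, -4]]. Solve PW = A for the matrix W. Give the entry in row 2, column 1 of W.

1

Left-multiplying both sides by P⁻¹ gives W = P⁻¹A.
det P = 12; the adjugate gives P⁻¹ = [[1/3, 0], [-7/12, 1/4]].
W = P⁻¹A = [[1/3, 0], [-7/12, 1/4]] · [[-18, -12], [-38, -4]] = [[-6, -4], [1, 6]].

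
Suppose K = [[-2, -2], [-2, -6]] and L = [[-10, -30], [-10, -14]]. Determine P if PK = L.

K is on the right of P, so right-multiply by K⁻¹: P = LK⁻¹.
det K = 8, so K⁻¹ = [[-3/4, 1/4], [1/4, -1/4]].
P = LK⁻¹ = [[-10, -30], [-10, -14]] · [[-3/4, 1/4], [1/4, -1/4]] = [[0, 5], [4, 1]].

P = [[0, 5], [4, 1]]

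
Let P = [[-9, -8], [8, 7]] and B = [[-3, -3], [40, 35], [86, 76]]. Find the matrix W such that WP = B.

W = [[3, 3], [0, 5], [-6, 4]]

Right-multiplying both sides by P⁻¹ gives W = BP⁻¹.
det P = 1, so P⁻¹ = [[7, 8], [-8, -9]].
W = BP⁻¹ = [[-3, -3], [40, 35], [86, 76]] · [[7, 8], [-8, -9]] = [[3, 3], [0, 5], [-6, 4]].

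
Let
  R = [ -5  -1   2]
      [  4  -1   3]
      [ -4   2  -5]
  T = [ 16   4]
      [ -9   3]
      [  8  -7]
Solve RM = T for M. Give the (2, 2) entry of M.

R is on the left of M, so left-multiply by R⁻¹: M = R⁻¹T.
det R = 5, so R⁻¹ = [[-1/5, -1/5, -1/5], [8/5, 33/5, 23/5], [4/5, 14/5, 9/5]].
M = R⁻¹T = [[-1/5, -1/5, -1/5], [8/5, 33/5, 23/5], [4/5, 14/5, 9/5]] · [[16, 4], [-9, 3], [8, -7]] = [[-3, 0], [3, -6], [2, -1]].

-6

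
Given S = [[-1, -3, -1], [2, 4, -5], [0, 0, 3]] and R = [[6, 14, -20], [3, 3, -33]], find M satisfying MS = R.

M = [[-2, 2, -4], [3, 3, -5]]

Right-multiplying both sides by S⁻¹ gives M = RS⁻¹.
det S = 6, so S⁻¹ = [[2, 3/2, 19/6], [-1, -1/2, -7/6], [0, 0, 1/3]].
M = RS⁻¹ = [[6, 14, -20], [3, 3, -33]] · [[2, 3/2, 19/6], [-1, -1/2, -7/6], [0, 0, 1/3]] = [[-2, 2, -4], [3, 3, -5]].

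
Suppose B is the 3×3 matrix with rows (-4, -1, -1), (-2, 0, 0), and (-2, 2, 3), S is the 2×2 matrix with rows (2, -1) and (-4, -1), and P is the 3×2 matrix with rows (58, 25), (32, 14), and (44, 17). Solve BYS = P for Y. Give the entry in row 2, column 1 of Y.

-3

Isolating Y: multiply by B⁻¹ from the left and S⁻¹ from the right, so Y = B⁻¹PS⁻¹.
B has determinant -2; B⁻¹ = [[0, -1/2, 0], [-3, 7, -1], [2, -5, 1]].
det S = -6; the adjugate gives S⁻¹ = [[1/6, -1/6], [-2/3, -1/3]].
B⁻¹P = [[-16, -7], [6, 6], [0, -3]].
Y = (B⁻¹P)S⁻¹ = [[2, 5], [-3, -3], [2, 1]].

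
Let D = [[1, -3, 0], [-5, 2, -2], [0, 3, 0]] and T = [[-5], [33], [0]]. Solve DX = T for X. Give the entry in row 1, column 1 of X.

-5

D is on the left of X, so left-multiply by D⁻¹: X = D⁻¹T.
D has determinant 6; D⁻¹ = [[1, 0, 1], [0, 0, 1/3], [-5/2, -1/2, -13/6]].
X = D⁻¹T = [[1, 0, 1], [0, 0, 1/3], [-5/2, -1/2, -13/6]] · [[-5], [33], [0]] = [[-5], [0], [-4]].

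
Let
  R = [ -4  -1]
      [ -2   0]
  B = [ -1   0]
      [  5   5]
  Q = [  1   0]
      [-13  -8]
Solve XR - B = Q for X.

XR = Q + B = [[0, 0], [-8, -3]].
Right-multiplying both sides by R⁻¹ gives X = (Q + B)R⁻¹.
R has determinant -2; R⁻¹ = [[0, -1/2], [-1, 2]].
X = (Q + B)R⁻¹ = [[0, 0], [3, -2]].

X = [[0, 0], [3, -2]]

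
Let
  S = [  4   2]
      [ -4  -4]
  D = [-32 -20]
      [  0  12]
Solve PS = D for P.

P = [[-6, 2], [-6, -6]]

Since S sits to the right of P, P = DS⁻¹.
det S = -8; the adjugate gives S⁻¹ = [[1/2, 1/4], [-1/2, -1/2]].
P = DS⁻¹ = [[-32, -20], [0, 12]] · [[1/2, 1/4], [-1/2, -1/2]] = [[-6, 2], [-6, -6]].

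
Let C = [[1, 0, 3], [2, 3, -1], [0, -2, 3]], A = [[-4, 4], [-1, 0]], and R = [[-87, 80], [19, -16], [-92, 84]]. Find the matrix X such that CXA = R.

X = [[5, 1], [-3, -1], [5, 2]]

Left-multiply by C⁻¹ and right-multiply by A⁻¹: X = C⁻¹RA⁻¹.
det C = -5, so C⁻¹ = [[-7/5, 6/5, 9/5], [6/5, -3/5, -7/5], [4/5, -2/5, -3/5]].
det A = 4, so A⁻¹ = [[0, -1], [1/4, -1]].
C⁻¹R = [[-21, 20], [13, -12], [-22, 20]].
X = (C⁻¹R)A⁻¹ = [[5, 1], [-3, -1], [5, 2]].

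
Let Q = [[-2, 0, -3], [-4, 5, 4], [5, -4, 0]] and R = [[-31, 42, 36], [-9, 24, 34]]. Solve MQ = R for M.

M = [[-4, 6, -3], [-6, 4, -1]]

Since Q sits to the right of M, M = RQ⁻¹.
det Q = -5; the adjugate gives Q⁻¹ = [[-16/5, -12/5, -3], [-4, -3, -4], [9/5, 8/5, 2]].
M = RQ⁻¹ = [[-31, 42, 36], [-9, 24, 34]] · [[-16/5, -12/5, -3], [-4, -3, -4], [9/5, 8/5, 2]] = [[-4, 6, -3], [-6, 4, -1]].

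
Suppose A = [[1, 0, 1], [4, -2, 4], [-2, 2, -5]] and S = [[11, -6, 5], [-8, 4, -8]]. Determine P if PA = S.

Since A sits to the right of P, P = SA⁻¹.
det A = 6, so A⁻¹ = [[1/3, 1/3, 1/3], [2, -1/2, 0], [2/3, -1/3, -1/3]].
P = SA⁻¹ = [[11, -6, 5], [-8, 4, -8]] · [[1/3, 1/3, 1/3], [2, -1/2, 0], [2/3, -1/3, -1/3]] = [[-5, 5, 2], [0, -2, 0]].

P = [[-5, 5, 2], [0, -2, 0]]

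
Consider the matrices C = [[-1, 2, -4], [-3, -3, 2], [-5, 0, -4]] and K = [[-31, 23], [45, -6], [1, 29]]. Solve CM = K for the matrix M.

M = [[-5, -1], [-6, -1], [6, -6]]

C is on the left of M, so left-multiply by C⁻¹: M = C⁻¹K.
C has determinant 4; C⁻¹ = [[3, 2, -2], [-11/2, -4, 7/2], [-15/4, -5/2, 9/4]].
M = C⁻¹K = [[3, 2, -2], [-11/2, -4, 7/2], [-15/4, -5/2, 9/4]] · [[-31, 23], [45, -6], [1, 29]] = [[-5, -1], [-6, -1], [6, -6]].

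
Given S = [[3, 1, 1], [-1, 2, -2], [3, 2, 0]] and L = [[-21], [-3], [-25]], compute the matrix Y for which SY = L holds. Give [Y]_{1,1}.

-5

Since S multiplies Y on the left, Y = S⁻¹L.
det S = -2, so S⁻¹ = [[-2, -1, 2], [3, 3/2, -5/2], [4, 3/2, -7/2]].
Y = S⁻¹L = [[-2, -1, 2], [3, 3/2, -5/2], [4, 3/2, -7/2]] · [[-21], [-3], [-25]] = [[-5], [-5], [-1]].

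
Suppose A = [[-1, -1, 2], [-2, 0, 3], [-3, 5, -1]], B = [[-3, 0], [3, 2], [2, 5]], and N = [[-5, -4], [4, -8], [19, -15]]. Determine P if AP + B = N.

P = [[-2, 5], [2, -1], [-1, 0]]

AP = N − B = [[-2, -4], [1, -10], [17, -20]].
Left-multiplying both sides by A⁻¹ gives P = A⁻¹(N − B).
det A = 6, so A⁻¹ = [[-5/2, 3/2, -1/2], [-11/6, 7/6, -1/6], [-5/3, 4/3, -1/3]].
P = A⁻¹(N − B) = [[-2, 5], [2, -1], [-1, 0]].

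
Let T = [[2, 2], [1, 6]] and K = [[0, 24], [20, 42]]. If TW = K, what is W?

W = [[-4, 6], [4, 6]]

T is on the left of W, so left-multiply by T⁻¹: W = T⁻¹K.
det T = 10, so T⁻¹ = [[3/5, -1/5], [-1/10, 1/5]].
W = T⁻¹K = [[3/5, -1/5], [-1/10, 1/5]] · [[0, 24], [20, 42]] = [[-4, 6], [4, 6]].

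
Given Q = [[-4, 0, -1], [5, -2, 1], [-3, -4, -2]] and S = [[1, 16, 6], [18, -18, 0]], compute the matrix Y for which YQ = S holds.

Y = [[6, 2, -5], [-3, 3, 3]]

Since Q sits to the right of Y, Y = SQ⁻¹.
det Q = -6; the adjugate gives Q⁻¹ = [[-4/3, -2/3, 1/3], [-7/6, -5/6, 1/6], [13/3, 8/3, -4/3]].
Y = SQ⁻¹ = [[1, 16, 6], [18, -18, 0]] · [[-4/3, -2/3, 1/3], [-7/6, -5/6, 1/6], [13/3, 8/3, -4/3]] = [[6, 2, -5], [-3, 3, 3]].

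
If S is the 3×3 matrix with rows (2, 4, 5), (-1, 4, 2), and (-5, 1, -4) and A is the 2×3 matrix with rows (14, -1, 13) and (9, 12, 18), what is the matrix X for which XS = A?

Right-multiplying both sides by S⁻¹ gives X = AS⁻¹.
S has determinant 3; S⁻¹ = [[-6, 7, -4], [-14/3, 17/3, -3], [19/3, -22/3, 4]].
X = AS⁻¹ = [[14, -1, 13], [9, 12, 18]] · [[-6, 7, -4], [-14/3, 17/3, -3], [19/3, -22/3, 4]] = [[3, -3, -1], [4, -1, 0]].

X = [[3, -3, -1], [4, -1, 0]]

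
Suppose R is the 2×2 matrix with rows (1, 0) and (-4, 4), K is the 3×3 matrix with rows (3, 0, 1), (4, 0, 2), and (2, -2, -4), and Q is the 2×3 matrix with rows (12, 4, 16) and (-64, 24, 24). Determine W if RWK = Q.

Isolating W: multiply by R⁻¹ from the left and K⁻¹ from the right, so W = R⁻¹QK⁻¹.
det R = 4; the adjugate gives R⁻¹ = [[1, 0], [1, 1/4]].
det K = 4; the adjugate gives K⁻¹ = [[1, -1/2, 0], [5, -7/2, -1/2], [-2, 3/2, 0]].
R⁻¹Q = [[12, 4, 16], [-4, 10, 22]].
W = (R⁻¹Q)K⁻¹ = [[0, 4, -2], [2, 0, -5]].

W = [[0, 4, -2], [2, 0, -5]]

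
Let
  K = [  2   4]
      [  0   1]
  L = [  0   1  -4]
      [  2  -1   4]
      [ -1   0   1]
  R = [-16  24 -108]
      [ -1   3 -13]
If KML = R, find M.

M = K⁻¹RL⁻¹ (apply K⁻¹ on the left and L⁻¹ on the right).
det K = 2; the adjugate gives K⁻¹ = [[1/2, -2], [0, 1]].
det L = -2, so L⁻¹ = [[1/2, 1/2, 0], [3, 2, 4], [1/2, 1/2, 1]].
K⁻¹R = [[-6, 6, -28], [-1, 3, -13]].
M = (K⁻¹R)L⁻¹ = [[1, -5, -4], [2, -1, -1]].

M = [[1, -5, -4], [2, -1, -1]]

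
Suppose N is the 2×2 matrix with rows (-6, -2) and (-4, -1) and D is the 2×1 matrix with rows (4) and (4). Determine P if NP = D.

P = [[-2], [4]]

Left-multiplying both sides by N⁻¹ gives P = N⁻¹D.
det N = -2; the adjugate gives N⁻¹ = [[1/2, -1], [-2, 3]].
P = N⁻¹D = [[1/2, -1], [-2, 3]] · [[4], [4]] = [[-2], [4]].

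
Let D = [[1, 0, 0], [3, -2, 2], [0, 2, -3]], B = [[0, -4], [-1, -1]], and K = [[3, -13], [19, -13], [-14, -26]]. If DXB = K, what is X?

Left-multiply by D⁻¹ and right-multiply by B⁻¹: X = D⁻¹KB⁻¹.
det D = 2; the adjugate gives D⁻¹ = [[1, 0, 0], [9/2, -3/2, -1], [3, -1, -1]].
det B = -4; the adjugate gives B⁻¹ = [[1/4, -1], [-1/4, 0]].
D⁻¹K = [[3, -13], [-1, -13], [4, 0]].
X = (D⁻¹K)B⁻¹ = [[4, -3], [3, 1], [1, -4]].

X = [[4, -3], [3, 1], [1, -4]]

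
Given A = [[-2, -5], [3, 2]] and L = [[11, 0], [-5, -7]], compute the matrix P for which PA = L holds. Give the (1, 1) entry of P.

2

Right-multiplying both sides by A⁻¹ gives P = LA⁻¹.
det A = 11, so A⁻¹ = [[2/11, 5/11], [-3/11, -2/11]].
P = LA⁻¹ = [[11, 0], [-5, -7]] · [[2/11, 5/11], [-3/11, -2/11]] = [[2, 5], [1, -1]].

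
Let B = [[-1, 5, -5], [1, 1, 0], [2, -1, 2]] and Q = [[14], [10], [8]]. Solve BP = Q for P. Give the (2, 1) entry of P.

Left-multiplying both sides by B⁻¹ gives P = B⁻¹Q.
det B = 3, so B⁻¹ = [[2/3, -5/3, 5/3], [-2/3, 8/3, -5/3], [-1, 3, -2]].
P = B⁻¹Q = [[2/3, -5/3, 5/3], [-2/3, 8/3, -5/3], [-1, 3, -2]] · [[14], [10], [8]] = [[6], [4], [0]].

4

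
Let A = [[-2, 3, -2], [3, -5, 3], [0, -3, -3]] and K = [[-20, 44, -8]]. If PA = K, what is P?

P = [[4, -4, -4]]

A is on the right of P, so right-multiply by A⁻¹: P = KA⁻¹.
det A = -3, so A⁻¹ = [[-8, -5, 1/3], [-3, -2, 0], [3, 2, -1/3]].
P = KA⁻¹ = [[-20, 44, -8]] · [[-8, -5, 1/3], [-3, -2, 0], [3, 2, -1/3]] = [[4, -4, -4]].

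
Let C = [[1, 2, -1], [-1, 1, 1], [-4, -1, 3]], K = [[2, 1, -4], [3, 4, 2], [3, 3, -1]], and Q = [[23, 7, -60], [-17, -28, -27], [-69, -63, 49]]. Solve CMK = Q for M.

Isolating M: multiply by C⁻¹ from the left and K⁻¹ from the right, so M = C⁻¹QK⁻¹.
C has determinant -3; C⁻¹ = [[-4/3, 5/3, -1], [1/3, 1/3, 0], [-5/3, 7/3, -1]].
det K = 1; the adjugate gives K⁻¹ = [[-10, -11, 18], [9, 10, -16], [-3, -3, 5]].
C⁻¹Q = [[10, 7, -14], [2, -7, -29], [-9, -14, -12]].
M = (C⁻¹Q)K⁻¹ = [[5, 2, -2], [4, -5, 3], [0, -5, 2]].

M = [[5, 2, -2], [4, -5, 3], [0, -5, 2]]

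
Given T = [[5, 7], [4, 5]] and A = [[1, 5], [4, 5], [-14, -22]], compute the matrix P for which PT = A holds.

Right-multiplying both sides by T⁻¹ gives P = AT⁻¹.
det T = -3, so T⁻¹ = [[-5/3, 7/3], [4/3, -5/3]].
P = AT⁻¹ = [[1, 5], [4, 5], [-14, -22]] · [[-5/3, 7/3], [4/3, -5/3]] = [[5, -6], [0, 1], [-6, 4]].

P = [[5, -6], [0, 1], [-6, 4]]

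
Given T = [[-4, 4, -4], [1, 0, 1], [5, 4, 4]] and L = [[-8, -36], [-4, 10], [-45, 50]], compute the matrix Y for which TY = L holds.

Y = [[-5, 6], [-6, 1], [1, 4]]

Left-multiplying both sides by T⁻¹ gives Y = T⁻¹L.
T has determinant 4; T⁻¹ = [[-1, -8, 1], [1/4, 1, 0], [1, 9, -1]].
Y = T⁻¹L = [[-1, -8, 1], [1/4, 1, 0], [1, 9, -1]] · [[-8, -36], [-4, 10], [-45, 50]] = [[-5, 6], [-6, 1], [1, 4]].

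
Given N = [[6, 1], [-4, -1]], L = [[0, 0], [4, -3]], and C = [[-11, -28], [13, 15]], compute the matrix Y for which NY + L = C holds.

Y = [[-1, -5], [-5, 2]]

NY = C − L = [[-11, -28], [9, 18]].
N is on the left of Y, so left-multiply by N⁻¹: Y = N⁻¹(C − L).
det N = -2, so N⁻¹ = [[1/2, 1/2], [-2, -3]].
Y = N⁻¹(C − L) = [[-1, -5], [-5, 2]].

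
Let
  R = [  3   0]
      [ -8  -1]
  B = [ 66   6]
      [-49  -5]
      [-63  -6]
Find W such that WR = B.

R is on the right of W, so right-multiply by R⁻¹: W = BR⁻¹.
det R = -3; the adjugate gives R⁻¹ = [[1/3, 0], [-8/3, -1]].
W = BR⁻¹ = [[66, 6], [-49, -5], [-63, -6]] · [[1/3, 0], [-8/3, -1]] = [[6, -6], [-3, 5], [-5, 6]].

W = [[6, -6], [-3, 5], [-5, 6]]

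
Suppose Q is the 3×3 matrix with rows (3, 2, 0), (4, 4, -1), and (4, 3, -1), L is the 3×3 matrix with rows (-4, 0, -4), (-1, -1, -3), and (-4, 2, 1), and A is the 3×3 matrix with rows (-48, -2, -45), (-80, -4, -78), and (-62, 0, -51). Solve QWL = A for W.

Isolating W: multiply by Q⁻¹ from the left and L⁻¹ from the right, so W = Q⁻¹AL⁻¹.
det Q = -3, so Q⁻¹ = [[1/3, -2/3, 2/3], [0, 1, -1], [4/3, 1/3, -4/3]].
det L = 4; the adjugate gives L⁻¹ = [[5/4, -2, -1], [13/4, -5, -2], [-3/2, 2, 1]].
Q⁻¹A = [[-4, 2, 3], [-18, -4, -27], [-8, -4, -18]].
W = (Q⁻¹A)L⁻¹ = [[-3, 4, 3], [5, 2, -1], [4, 0, -2]].

W = [[-3, 4, 3], [5, 2, -1], [4, 0, -2]]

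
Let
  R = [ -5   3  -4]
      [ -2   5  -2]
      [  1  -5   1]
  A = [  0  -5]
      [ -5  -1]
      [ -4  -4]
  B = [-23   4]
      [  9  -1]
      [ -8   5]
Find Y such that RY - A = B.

Y = [[3, -3], [4, 0], [5, 4]]

RY = B + A = [[-23, -1], [4, -2], [-12, 1]].
Left-multiplying both sides by R⁻¹ gives Y = R⁻¹(B + A).
R has determinant 5; R⁻¹ = [[-1, 17/5, 14/5], [0, -1/5, -2/5], [1, -22/5, -19/5]].
Y = R⁻¹(B + A) = [[3, -3], [4, 0], [5, 4]].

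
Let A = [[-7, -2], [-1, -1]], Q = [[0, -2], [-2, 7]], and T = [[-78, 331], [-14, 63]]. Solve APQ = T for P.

Isolating P: multiply by A⁻¹ from the left and Q⁻¹ from the right, so P = A⁻¹TQ⁻¹.
det A = 5, so A⁻¹ = [[-1/5, 2/5], [1/5, -7/5]].
det Q = -4, so Q⁻¹ = [[-7/4, -1/2], [-1/2, 0]].
A⁻¹T = [[10, -41], [4, -22]].
P = (A⁻¹T)Q⁻¹ = [[3, -5], [4, -2]].

P = [[3, -5], [4, -2]]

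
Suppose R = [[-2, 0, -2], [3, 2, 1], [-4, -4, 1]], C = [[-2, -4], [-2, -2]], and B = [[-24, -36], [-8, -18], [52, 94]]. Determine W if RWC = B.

Isolating W: multiply by R⁻¹ from the left and C⁻¹ from the right, so W = R⁻¹BC⁻¹.
R has determinant -4; R⁻¹ = [[-3/2, -2, -1], [7/4, 5/2, 1], [1, 2, 1]].
C has determinant -4; C⁻¹ = [[1/2, -1], [-1/2, 1/2]].
R⁻¹B = [[0, -4], [-10, -14], [12, 22]].
W = (R⁻¹B)C⁻¹ = [[2, -2], [2, 3], [-5, -1]].

W = [[2, -2], [2, 3], [-5, -1]]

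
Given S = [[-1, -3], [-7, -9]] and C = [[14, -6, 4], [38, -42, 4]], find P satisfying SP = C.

P = [[1, 6, 2], [-5, 0, -2]]

Since S multiplies P on the left, P = S⁻¹C.
det S = -12; the adjugate gives S⁻¹ = [[3/4, -1/4], [-7/12, 1/12]].
P = S⁻¹C = [[3/4, -1/4], [-7/12, 1/12]] · [[14, -6, 4], [38, -42, 4]] = [[1, 6, 2], [-5, 0, -2]].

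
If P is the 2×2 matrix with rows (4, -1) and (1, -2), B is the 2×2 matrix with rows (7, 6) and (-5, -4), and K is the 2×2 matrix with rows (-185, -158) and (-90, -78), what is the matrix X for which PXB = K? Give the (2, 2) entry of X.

Left-multiply by P⁻¹ and right-multiply by B⁻¹: X = P⁻¹KB⁻¹.
det P = -7, so P⁻¹ = [[2/7, -1/7], [1/7, -4/7]].
det B = 2, so B⁻¹ = [[-2, -3], [5/2, 7/2]].
P⁻¹K = [[-40, -34], [25, 22]].
X = (P⁻¹K)B⁻¹ = [[-5, 1], [5, 2]].

2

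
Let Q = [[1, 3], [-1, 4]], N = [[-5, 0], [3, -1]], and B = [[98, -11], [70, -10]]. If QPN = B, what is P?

P = [[-4, 2], [-3, 3]]

Left-multiply by Q⁻¹ and right-multiply by N⁻¹: P = Q⁻¹BN⁻¹.
Q has determinant 7; Q⁻¹ = [[4/7, -3/7], [1/7, 1/7]].
det N = 5; the adjugate gives N⁻¹ = [[-1/5, 0], [-3/5, -1]].
Q⁻¹B = [[26, -2], [24, -3]].
P = (Q⁻¹B)N⁻¹ = [[-4, 2], [-3, 3]].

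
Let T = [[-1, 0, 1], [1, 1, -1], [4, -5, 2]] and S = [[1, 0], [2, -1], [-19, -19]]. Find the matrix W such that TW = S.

W = [[-1, -4], [3, -1], [0, -4]]

Left-multiplying both sides by T⁻¹ gives W = T⁻¹S.
T has determinant -6; T⁻¹ = [[1/2, 5/6, 1/6], [1, 1, 0], [3/2, 5/6, 1/6]].
W = T⁻¹S = [[1/2, 5/6, 1/6], [1, 1, 0], [3/2, 5/6, 1/6]] · [[1, 0], [2, -1], [-19, -19]] = [[-1, -4], [3, -1], [0, -4]].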